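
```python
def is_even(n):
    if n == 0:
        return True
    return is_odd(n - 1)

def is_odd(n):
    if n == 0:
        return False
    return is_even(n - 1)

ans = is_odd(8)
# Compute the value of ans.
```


is_odd(8)
= is_even(7)
= is_odd(6)
= is_even(5)
= is_odd(4)
= is_even(3)
= is_odd(2)
= is_even(1)
= is_odd(0)
n == 0: return False
= False


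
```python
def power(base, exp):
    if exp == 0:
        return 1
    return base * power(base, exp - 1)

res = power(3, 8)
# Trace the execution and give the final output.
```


power(3, 8)
= 3 * power(3, 7)
= 3 * 3 * power(3, 6)
= 3 * 3 * 3 * power(3, 5)
= 3 * 3 * 3 * 3 * power(3, 4)
= 3 * 3 * 3 * 3 * 3 * power(3, 3)
= 3 * 3 * 3 * 3 * 3 * 3 * power(3, 2)
= 3 * 3 * 3 * 3 * 3 * 3 * 3 * power(3, 1)
= 3 * 3 * 3 * 3 * 3 * 3 * 3 * 3 * power(3, 0)
= 3 * 3 * 3 * 3 * 3 * 3 * 3 * 3 * 1
= 6561


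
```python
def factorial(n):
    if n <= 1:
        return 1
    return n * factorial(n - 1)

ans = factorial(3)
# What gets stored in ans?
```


factorial(3)
= 3 * factorial(2)
= 3 * 2 * factorial(1)
= 3 * 2 * 1
= 6


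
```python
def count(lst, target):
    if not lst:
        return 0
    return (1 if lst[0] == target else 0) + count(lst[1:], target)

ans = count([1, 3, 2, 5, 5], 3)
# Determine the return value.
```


count([1, 3, 2, 5, 5], 3)
lst[0]=1 != 3: 0 + count([3, 2, 5, 5], 3)
lst[0]=3 == 3: 1 + count([2, 5, 5], 3)
lst[0]=2 != 3: 0 + count([5, 5], 3)
lst[0]=5 != 3: 0 + count([5], 3)
lst[0]=5 != 3: 0 + count([], 3)
= 1


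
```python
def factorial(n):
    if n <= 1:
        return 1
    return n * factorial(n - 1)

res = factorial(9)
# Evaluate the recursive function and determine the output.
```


factorial(9)
= 9 * factorial(8)
= 9 * 8 * factorial(7)
= 9 * 8 * 7 * factorial(6)
= 9 * 8 * 7 * 6 * factorial(5)
= 9 * 8 * 7 * 6 * 5 * factorial(4)
= 9 * 8 * 7 * 6 * 5 * 4 * factorial(3)
= 9 * 8 * 7 * 6 * 5 * 4 * 3 * factorial(2)
= 9 * 8 * 7 * 6 * 5 * 4 * 3 * 2 * factorial(1)
= 9 * 8 * 7 * 6 * 5 * 4 * 3 * 2 * 1
= 362880


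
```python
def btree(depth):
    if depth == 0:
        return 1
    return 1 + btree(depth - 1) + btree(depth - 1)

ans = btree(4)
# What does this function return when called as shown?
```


btree(4)
= 1 + btree(3) + btree(3)
= 1 + 2 * btree(3)
btree(k) = 2^(k+1) - 1
btree(0) = 1
btree(1) = 3
btree(2) = 7
btree(3) = 15
btree(4) = 31
btree(4) = 2^5 - 1 = 31


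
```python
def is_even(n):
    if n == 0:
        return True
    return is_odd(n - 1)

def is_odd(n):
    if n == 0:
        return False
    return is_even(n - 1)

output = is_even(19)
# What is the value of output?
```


is_even(19)
= is_odd(18)
= is_even(17)
= is_odd(16)
= is_even(15)
= is_odd(14)
= is_even(13)
= is_odd(12)
= is_even(11)
= is_odd(10)
= is_even(9)
= is_odd(8)
= is_even(7)
= is_odd(6)
= is_even(5)
= is_odd(4)
= is_even(3)
= is_odd(2)
= is_even(1)
= is_odd(0)
n == 0: return False
= False


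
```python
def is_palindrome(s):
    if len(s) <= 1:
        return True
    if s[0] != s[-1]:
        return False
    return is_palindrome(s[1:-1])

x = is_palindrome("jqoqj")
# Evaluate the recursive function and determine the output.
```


is_palindrome("jqoqj")
"jqoqj": s[0]='j' == s[-1]='j' -> is_palindrome("qoq")
"qoq": s[0]='q' == s[-1]='q' -> is_palindrome("o")
"o": len <= 1 -> True
= True


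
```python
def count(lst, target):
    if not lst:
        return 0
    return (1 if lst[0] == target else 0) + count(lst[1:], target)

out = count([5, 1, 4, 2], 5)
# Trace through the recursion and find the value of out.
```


count([5, 1, 4, 2], 5)
lst[0]=5 == 5: 1 + count([1, 4, 2], 5)
lst[0]=1 != 5: 0 + count([4, 2], 5)
lst[0]=4 != 5: 0 + count([2], 5)
lst[0]=2 != 5: 0 + count([], 5)
= 1


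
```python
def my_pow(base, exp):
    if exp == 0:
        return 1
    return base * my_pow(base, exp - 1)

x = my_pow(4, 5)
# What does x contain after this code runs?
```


my_pow(4, 5)
= 4 * my_pow(4, 4)
= 4 * 4 * my_pow(4, 3)
= 4 * 4 * 4 * my_pow(4, 2)
= 4 * 4 * 4 * 4 * my_pow(4, 1)
= 4 * 4 * 4 * 4 * 4 * my_pow(4, 0)
= 4 * 4 * 4 * 4 * 4 * 1
= 1024


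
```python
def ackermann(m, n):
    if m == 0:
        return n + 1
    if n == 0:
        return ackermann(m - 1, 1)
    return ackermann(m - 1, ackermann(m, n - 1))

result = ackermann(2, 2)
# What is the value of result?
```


ackermann(2, 2)
= ackermann(1, ackermann(2, 1))
First compute ackermann(2, 1) = 5
= ackermann(1, 5)
= 7


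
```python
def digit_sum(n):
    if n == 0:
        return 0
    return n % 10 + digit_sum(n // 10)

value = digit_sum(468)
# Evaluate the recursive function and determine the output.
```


digit_sum(468)
= 8 + digit_sum(46)
= 8 + 6 + digit_sum(4)
= 8 + 6 + 4 + digit_sum(0)
= 8 + 6 + 4 + 0
= 18


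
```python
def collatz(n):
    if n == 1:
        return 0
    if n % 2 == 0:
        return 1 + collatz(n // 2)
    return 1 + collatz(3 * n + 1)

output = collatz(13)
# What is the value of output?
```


collatz(13)
13 is odd -> 3*13+1 = 40 -> collatz(40)
40 is even -> collatz(20)
20 is even -> collatz(10)
10 is even -> collatz(5)
5 is odd -> 3*5+1 = 16 -> collatz(16)
16 is even -> collatz(8)
8 is even -> collatz(4)
4 is even -> collatz(2)
2 is even -> collatz(1)
Reached 1 after 9 steps
= 9


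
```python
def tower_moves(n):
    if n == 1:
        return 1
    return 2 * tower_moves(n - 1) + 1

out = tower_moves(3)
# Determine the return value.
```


tower_moves(3)
= 2 * tower_moves(2) + 1
= 2 * (2 * tower_moves(1) + 1) + 1
Now compute bottom-up:
tower_moves(1) = 1
tower_moves(2) = 2 * 1 + 1 = 3
tower_moves(3) = 2 * 3 + 1 = 7
= 7


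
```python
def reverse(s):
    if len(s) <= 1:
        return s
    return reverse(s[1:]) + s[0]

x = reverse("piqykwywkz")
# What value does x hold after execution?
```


reverse("piqykwywkz")
= reverse("iqykwywkz") + "p"
= reverse("qykwywkz") + "i" + "p"
= reverse("ykwywkz") + "q" + "i" + "p"
= reverse("kwywkz") + "y" + "q" + "i" + "p"
= reverse("wywkz") + "k" + "y" + "q" + "i" + "p"
= reverse("ywkz") + "w" + "k" + "y" + "q" + "i" + "p"
= reverse("wkz") + "y" + "w" + "k" + "y" + "q" + "i" + "p"
= reverse("kz") + "w" + "y" + "w" + "k" + "y" + "q" + "i" + "p"
= reverse("z") + "k" + "w" + "y" + "w" + "k" + "y" + "q" + "i" + "p"
= "z" + "k" + "w" + "y" + "w" + "k" + "y" + "q" + "i" + "p"
= "zkwywkyqip"


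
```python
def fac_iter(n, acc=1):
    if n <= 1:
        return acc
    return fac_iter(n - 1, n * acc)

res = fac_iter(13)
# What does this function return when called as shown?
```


fac_iter(13, 1)
= fac_iter(12, 13 * 1) = fac_iter(12, 13)
= fac_iter(11, 12 * 13) = fac_iter(11, 156)
= fac_iter(10, 11 * 156) = fac_iter(10, 1716)
= fac_iter(9, 10 * 1716) = fac_iter(9, 17160)
= fac_iter(8, 9 * 17160) = fac_iter(8, 154440)
= fac_iter(7, 8 * 154440) = fac_iter(7, 1235520)
= fac_iter(6, 7 * 1235520) = fac_iter(6, 8648640)
= fac_iter(5, 6 * 8648640) = fac_iter(5, 51891840)
= fac_iter(4, 5 * 51891840) = fac_iter(4, 259459200)
= fac_iter(3, 4 * 259459200) = fac_iter(3, 1037836800)
= fac_iter(2, 3 * 1037836800) = fac_iter(2, 3113510400)
= fac_iter(1, 2 * 3113510400) = fac_iter(1, 6227020800)
n <= 1, return acc = 6227020800


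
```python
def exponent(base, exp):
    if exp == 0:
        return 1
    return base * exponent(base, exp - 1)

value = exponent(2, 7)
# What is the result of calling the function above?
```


exponent(2, 7)
= 2 * exponent(2, 6)
= 2 * 2 * exponent(2, 5)
= 2 * 2 * 2 * exponent(2, 4)
= 2 * 2 * 2 * 2 * exponent(2, 3)
= 2 * 2 * 2 * 2 * 2 * exponent(2, 2)
= 2 * 2 * 2 * 2 * 2 * 2 * exponent(2, 1)
= 2 * 2 * 2 * 2 * 2 * 2 * 2 * exponent(2, 0)
= 2 * 2 * 2 * 2 * 2 * 2 * 2 * 1
= 128


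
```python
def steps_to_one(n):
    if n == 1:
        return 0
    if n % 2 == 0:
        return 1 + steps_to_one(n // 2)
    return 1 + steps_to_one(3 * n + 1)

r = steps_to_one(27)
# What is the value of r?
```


steps_to_one(27)
27 is odd -> 3*27+1 = 82 -> steps_to_one(82)
82 is even -> steps_to_one(41)
41 is odd -> 3*41+1 = 124 -> steps_to_one(124)
124 is even -> steps_to_one(62)
62 is even -> steps_to_one(31)
31 is odd -> 3*31+1 = 94 -> steps_to_one(94)
94 is even -> steps_to_one(47)
47 is odd -> 3*47+1 = 142 -> steps_to_one(142)
142 is even -> steps_to_one(71)
71 is odd -> 3*71+1 = 214 -> steps_to_one(214)
214 is even -> steps_to_one(107)
107 is odd -> 3*107+1 = 322 -> steps_to_one(322)
322 is even -> steps_to_one(161)
161 is odd -> 3*161+1 = 484 -> steps_to_one(484)
484 is even -> steps_to_one(242)
242 is even -> steps_to_one(121)
121 is odd -> 3*121+1 = 364 -> steps_to_one(364)
364 is even -> steps_to_one(182)
182 is even -> steps_to_one(91)
91 is odd -> 3*91+1 = 274 -> steps_to_one(274)
274 is even -> steps_to_one(137)
137 is odd -> 3*137+1 = 412 -> steps_to_one(412)
412 is even -> steps_to_one(206)
206 is even -> steps_to_one(103)
103 is odd -> 3*103+1 = 310 -> steps_to_one(310)
310 is even -> steps_to_one(155)
155 is odd -> 3*155+1 = 466 -> steps_to_one(466)
466 is even -> steps_to_one(233)
233 is odd -> 3*233+1 = 700 -> steps_to_one(700)
700 is even -> steps_to_one(350)
350 is even -> steps_to_one(175)
175 is odd -> 3*175+1 = 526 -> steps_to_one(526)
526 is even -> steps_to_one(263)
263 is odd -> 3*263+1 = 790 -> steps_to_one(790)
790 is even -> steps_to_one(395)
395 is odd -> 3*395+1 = 1186 -> steps_to_one(1186)
1186 is even -> steps_to_one(593)
593 is odd -> 3*593+1 = 1780 -> steps_to_one(1780)
1780 is even -> steps_to_one(890)
890 is even -> steps_to_one(445)
445 is odd -> 3*445+1 = 1336 -> steps_to_one(1336)
1336 is even -> steps_to_one(668)
668 is even -> steps_to_one(334)
334 is even -> steps_to_one(167)
167 is odd -> 3*167+1 = 502 -> steps_to_one(502)
502 is even -> steps_to_one(251)
251 is odd -> 3*251+1 = 754 -> steps_to_one(754)
754 is even -> steps_to_one(377)
377 is odd -> 3*377+1 = 1132 -> steps_to_one(1132)
1132 is even -> steps_to_one(566)
566 is even -> steps_to_one(283)
283 is odd -> 3*283+1 = 850 -> steps_to_one(850)
850 is even -> steps_to_one(425)
425 is odd -> 3*425+1 = 1276 -> steps_to_one(1276)
1276 is even -> steps_to_one(638)
638 is even -> steps_to_one(319)
319 is odd -> 3*319+1 = 958 -> steps_to_one(958)
958 is even -> steps_to_one(479)
479 is odd -> 3*479+1 = 1438 -> steps_to_one(1438)
1438 is even -> steps_to_one(719)
719 is odd -> 3*719+1 = 2158 -> steps_to_one(2158)
2158 is even -> steps_to_one(1079)
1079 is odd -> 3*1079+1 = 3238 -> steps_to_one(3238)
3238 is even -> steps_to_one(1619)
1619 is odd -> 3*1619+1 = 4858 -> steps_to_one(4858)
4858 is even -> steps_to_one(2429)
2429 is odd -> 3*2429+1 = 7288 -> steps_to_one(7288)
7288 is even -> steps_to_one(3644)
3644 is even -> steps_to_one(1822)
1822 is even -> steps_to_one(911)
911 is odd -> 3*911+1 = 2734 -> steps_to_one(2734)
2734 is even -> steps_to_one(1367)
1367 is odd -> 3*1367+1 = 4102 -> steps_to_one(4102)
4102 is even -> steps_to_one(2051)
2051 is odd -> 3*2051+1 = 6154 -> steps_to_one(6154)
6154 is even -> steps_to_one(3077)
3077 is odd -> 3*3077+1 = 9232 -> steps_to_one(9232)
9232 is even -> steps_to_one(4616)
4616 is even -> steps_to_one(2308)
2308 is even -> steps_to_one(1154)
1154 is even -> steps_to_one(577)
577 is odd -> 3*577+1 = 1732 -> steps_to_one(1732)
1732 is even -> steps_to_one(866)
866 is even -> steps_to_one(433)
433 is odd -> 3*433+1 = 1300 -> steps_to_one(1300)
1300 is even -> steps_to_one(650)
650 is even -> steps_to_one(325)
325 is odd -> 3*325+1 = 976 -> steps_to_one(976)
976 is even -> steps_to_one(488)
488 is even -> steps_to_one(244)
244 is even -> steps_to_one(122)
122 is even -> steps_to_one(61)
61 is odd -> 3*61+1 = 184 -> steps_to_one(184)
184 is even -> steps_to_one(92)
92 is even -> steps_to_one(46)
46 is even -> steps_to_one(23)
23 is odd -> 3*23+1 = 70 -> steps_to_one(70)
70 is even -> steps_to_one(35)
35 is odd -> 3*35+1 = 106 -> steps_to_one(106)
106 is even -> steps_to_one(53)
53 is odd -> 3*53+1 = 160 -> steps_to_one(160)
160 is even -> steps_to_one(80)
80 is even -> steps_to_one(40)
40 is even -> steps_to_one(20)
20 is even -> steps_to_one(10)
10 is even -> steps_to_one(5)
5 is odd -> 3*5+1 = 16 -> steps_to_one(16)
16 is even -> steps_to_one(8)
8 is even -> steps_to_one(4)
4 is even -> steps_to_one(2)
2 is even -> steps_to_one(1)
Reached 1 after 111 steps
= 111


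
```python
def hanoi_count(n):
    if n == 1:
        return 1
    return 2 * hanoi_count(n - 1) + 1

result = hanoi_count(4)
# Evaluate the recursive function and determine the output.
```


hanoi_count(4)
= 2 * hanoi_count(3) + 1
= 2 * (2 * hanoi_count(2) + 1) + 1
= 2 * (2 * (2 * hanoi_count(1) + 1) + 1) + 1
Now compute bottom-up:
hanoi_count(1) = 1
hanoi_count(2) = 2 * 1 + 1 = 3
hanoi_count(3) = 2 * 3 + 1 = 7
hanoi_count(4) = 2 * 7 + 1 = 15
= 15


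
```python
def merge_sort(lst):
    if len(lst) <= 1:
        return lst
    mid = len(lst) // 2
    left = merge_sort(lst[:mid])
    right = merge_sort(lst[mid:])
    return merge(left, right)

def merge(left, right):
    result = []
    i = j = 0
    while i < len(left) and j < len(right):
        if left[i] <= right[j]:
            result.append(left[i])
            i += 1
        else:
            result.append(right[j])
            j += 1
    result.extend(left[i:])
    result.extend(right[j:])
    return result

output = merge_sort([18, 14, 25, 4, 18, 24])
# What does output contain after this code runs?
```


merge_sort([18, 14, 25, 4, 18, 24])
Split into [18, 14, 25] and [4, 18, 24]
Left sorted: [14, 18, 25]
Right sorted: [4, 18, 24]
Merge [14, 18, 25] and [4, 18, 24]
= [4, 14, 18, 18, 24, 25]


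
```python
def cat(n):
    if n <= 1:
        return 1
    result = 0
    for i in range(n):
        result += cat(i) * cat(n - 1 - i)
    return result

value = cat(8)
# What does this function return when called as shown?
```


cat(8)
= sum of cat(i) * cat(8-1-i) for i in 0..7
First compute sub-values bottom-up:
  cat(0) = 1, cat(1) = 1
  cat(2) = 1*1 + 1*1 = 2
  cat(3) = 1*2 + 1*1 + 2*1 = 5
  cat(4) = 1*5 + 1*2 + 2*1 + 5*1 = 14
  cat(5) = 1*14 + 1*5 + 2*2 + 5*1 + 14*1 = 42
  cat(6) = 1*42 + 1*14 + 2*5 + 5*2 + 14*1 + 42*1 = 132
  cat(7) = 1*132 + 1*42 + 2*14 + 5*5 + 14*2 + 42*1 + 132*1 = 429
Now cat(8):
  cat(0)*cat(7) = 1*429 = 429
  cat(1)*cat(6) = 1*132 = 132
  cat(2)*cat(5) = 2*42 = 84
  cat(3)*cat(4) = 5*14 = 70
  cat(4)*cat(3) = 14*5 = 70
  cat(5)*cat(2) = 42*2 = 84
  cat(6)*cat(1) = 132*1 = 132
  cat(7)*cat(0) = 429*1 = 429
= 429 + 132 + 84 + 70 + 70 + 84 + 132 + 429
= 1430


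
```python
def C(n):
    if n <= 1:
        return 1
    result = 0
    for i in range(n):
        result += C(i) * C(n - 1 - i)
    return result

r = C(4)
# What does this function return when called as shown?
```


C(4)
= sum of C(i) * C(4-1-i) for i in 0..3
First compute sub-values bottom-up:
  C(0) = 1, C(1) = 1
  C(2) = 1*1 + 1*1 = 2
  C(3) = 1*2 + 1*1 + 2*1 = 5
Now C(4):
  C(0)*C(3) = 1*5 = 5
  C(1)*C(2) = 1*2 = 2
  C(2)*C(1) = 2*1 = 2
  C(3)*C(0) = 5*1 = 5
= 5 + 2 + 2 + 5
= 14


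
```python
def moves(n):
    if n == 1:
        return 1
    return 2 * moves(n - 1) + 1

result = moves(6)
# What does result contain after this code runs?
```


moves(6)
= 2 * moves(5) + 1
= 2 * (2 * moves(4) + 1) + 1
= 2 * (2 * (2 * moves(3) + 1) + 1) + 1
= 2 * (2 * (2 * (2 * moves(2) + 1) + 1) + 1) + 1
= 2 * (2 * (2 * (2 * (2 * moves(1) + 1) + 1) + 1) + 1) + 1
Now compute bottom-up:
moves(1) = 1
moves(2) = 2 * 1 + 1 = 3
moves(3) = 2 * 3 + 1 = 7
moves(4) = 2 * 7 + 1 = 15
moves(5) = 2 * 15 + 1 = 31
moves(6) = 2 * 31 + 1 = 63
= 63


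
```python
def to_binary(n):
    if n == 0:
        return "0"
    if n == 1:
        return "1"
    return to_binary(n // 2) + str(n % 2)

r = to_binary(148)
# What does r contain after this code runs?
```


to_binary(148)
= to_binary(74) + "0"
= to_binary(37) + "0" + "0"
= to_binary(18) + "1" + "0" + "0"
= to_binary(9) + "0" + "1" + "0" + "0"
= to_binary(4) + "1" + "0" + "1" + "0" + "0"
= to_binary(2) + "0" + "1" + "0" + "1" + "0" + "0"
= to_binary(1) + "0" + "0" + "1" + "0" + "1" + "0" + "0"
= "1" + "0" + "0" + "1" + "0" + "1" + "0" + "0"
= "10010100"


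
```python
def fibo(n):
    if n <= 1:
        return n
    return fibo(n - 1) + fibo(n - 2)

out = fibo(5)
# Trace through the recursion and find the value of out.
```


fibo(5)
= fibo(4) + fibo(3)
= (fibo(3) + fibo(2)) + fibo(3)
Computing bottom-up: fibo(0)=0, fibo(1)=1, fibo(2)=1, fibo(3)=2, fibo(4)=3, fibo(5)=5
= 5


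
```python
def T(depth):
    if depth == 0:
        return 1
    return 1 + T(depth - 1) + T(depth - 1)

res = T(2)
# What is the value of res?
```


T(2)
= 1 + T(1) + T(1)
= 1 + 2 * T(1)
T(k) = 2^(k+1) - 1
T(0) = 1
T(1) = 3
T(2) = 7
T(2) = 2^3 - 1 = 7


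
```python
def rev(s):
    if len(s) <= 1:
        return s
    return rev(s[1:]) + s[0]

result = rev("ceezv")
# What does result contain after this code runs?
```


rev("ceezv")
= rev("eezv") + "c"
= rev("ezv") + "e" + "c"
= rev("zv") + "e" + "e" + "c"
= rev("v") + "z" + "e" + "e" + "c"
= "v" + "z" + "e" + "e" + "c"
= "vzeec"


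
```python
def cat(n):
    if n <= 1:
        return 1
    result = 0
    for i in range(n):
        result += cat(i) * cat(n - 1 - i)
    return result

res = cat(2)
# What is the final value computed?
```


cat(2)
= sum of cat(i) * cat(2-1-i) for i in 0..1
  cat(0)*cat(1) = 1*1 = 1
  cat(1)*cat(0) = 1*1 = 1
= 1 + 1
= 2


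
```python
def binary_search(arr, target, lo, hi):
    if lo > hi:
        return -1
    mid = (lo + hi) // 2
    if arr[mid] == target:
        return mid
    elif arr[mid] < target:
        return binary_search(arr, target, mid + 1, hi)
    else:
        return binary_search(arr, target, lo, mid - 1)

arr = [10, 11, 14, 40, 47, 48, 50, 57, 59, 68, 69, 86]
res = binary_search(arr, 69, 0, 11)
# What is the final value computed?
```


binary_search(arr, 69, 0, 11)
lo=0, hi=11, mid=5, arr[mid]=48
48 < 69, search right half
lo=6, hi=11, mid=8, arr[mid]=59
59 < 69, search right half
lo=9, hi=11, mid=10, arr[mid]=69
arr[10] == 69, found at index 10
= 10


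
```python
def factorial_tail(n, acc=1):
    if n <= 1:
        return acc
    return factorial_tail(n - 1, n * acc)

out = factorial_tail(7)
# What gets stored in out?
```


factorial_tail(7, 1)
= factorial_tail(6, 7 * 1) = factorial_tail(6, 7)
= factorial_tail(5, 6 * 7) = factorial_tail(5, 42)
= factorial_tail(4, 5 * 42) = factorial_tail(4, 210)
= factorial_tail(3, 4 * 210) = factorial_tail(3, 840)
= factorial_tail(2, 3 * 840) = factorial_tail(2, 2520)
= factorial_tail(1, 2 * 2520) = factorial_tail(1, 5040)
n <= 1, return acc = 5040


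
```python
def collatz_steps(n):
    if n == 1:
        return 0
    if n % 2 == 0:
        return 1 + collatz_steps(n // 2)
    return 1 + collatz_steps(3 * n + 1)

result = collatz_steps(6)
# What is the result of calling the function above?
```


collatz_steps(6)
6 is even -> collatz_steps(3)
3 is odd -> 3*3+1 = 10 -> collatz_steps(10)
10 is even -> collatz_steps(5)
5 is odd -> 3*5+1 = 16 -> collatz_steps(16)
16 is even -> collatz_steps(8)
8 is even -> collatz_steps(4)
4 is even -> collatz_steps(2)
2 is even -> collatz_steps(1)
Reached 1 after 8 steps
= 8


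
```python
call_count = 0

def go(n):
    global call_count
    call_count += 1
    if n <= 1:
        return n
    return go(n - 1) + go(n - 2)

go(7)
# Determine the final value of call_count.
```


go(7) calls go(6) and go(5); each non-base call branches into two more.
Let C(k) = total number of calls made by go(k), including the call to go(k) itself.
Base cases: C(0) = 1, C(1) = 1
Recurrence: C(k) = 1 + C(k-1) + C(k-2)
  C(2) = 1 + C(1) + C(0) = 1 + 1 + 1 = 3
  C(3) = 1 + C(2) + C(1) = 1 + 3 + 1 = 5
  C(4) = 1 + C(3) + C(2) = 1 + 5 + 3 = 9
  C(5) = 1 + C(4) + C(3) = 1 + 9 + 5 = 15
  C(6) = 1 + C(5) + C(4) = 1 + 15 + 9 = 25
  C(7) = 1 + C(6) + C(5) = 1 + 25 + 15 = 41
Total calls = C(7) = 41


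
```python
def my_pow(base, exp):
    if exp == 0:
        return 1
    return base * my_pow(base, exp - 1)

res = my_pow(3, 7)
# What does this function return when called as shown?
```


my_pow(3, 7)
= 3 * my_pow(3, 6)
= 3 * 3 * my_pow(3, 5)
= 3 * 3 * 3 * my_pow(3, 4)
= 3 * 3 * 3 * 3 * my_pow(3, 3)
= 3 * 3 * 3 * 3 * 3 * my_pow(3, 2)
= 3 * 3 * 3 * 3 * 3 * 3 * my_pow(3, 1)
= 3 * 3 * 3 * 3 * 3 * 3 * 3 * my_pow(3, 0)
= 3 * 3 * 3 * 3 * 3 * 3 * 3 * 1
= 2187


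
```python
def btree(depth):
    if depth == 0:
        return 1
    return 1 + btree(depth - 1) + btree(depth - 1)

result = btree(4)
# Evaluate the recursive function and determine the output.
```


btree(4)
= 1 + btree(3) + btree(3)
= 1 + 2 * btree(3)
btree(k) = 2^(k+1) - 1
btree(0) = 1
btree(1) = 3
btree(2) = 7
btree(3) = 15
btree(4) = 31
btree(4) = 2^5 - 1 = 31


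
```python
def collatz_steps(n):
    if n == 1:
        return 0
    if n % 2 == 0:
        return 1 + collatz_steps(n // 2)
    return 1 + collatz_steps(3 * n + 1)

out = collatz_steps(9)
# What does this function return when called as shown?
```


collatz_steps(9)
9 is odd -> 3*9+1 = 28 -> collatz_steps(28)
28 is even -> collatz_steps(14)
14 is even -> collatz_steps(7)
7 is odd -> 3*7+1 = 22 -> collatz_steps(22)
22 is even -> collatz_steps(11)
11 is odd -> 3*11+1 = 34 -> collatz_steps(34)
34 is even -> collatz_steps(17)
17 is odd -> 3*17+1 = 52 -> collatz_steps(52)
52 is even -> collatz_steps(26)
26 is even -> collatz_steps(13)
13 is odd -> 3*13+1 = 40 -> collatz_steps(40)
40 is even -> collatz_steps(20)
20 is even -> collatz_steps(10)
10 is even -> collatz_steps(5)
5 is odd -> 3*5+1 = 16 -> collatz_steps(16)
16 is even -> collatz_steps(8)
8 is even -> collatz_steps(4)
4 is even -> collatz_steps(2)
2 is even -> collatz_steps(1)
Reached 1 after 19 steps
= 19


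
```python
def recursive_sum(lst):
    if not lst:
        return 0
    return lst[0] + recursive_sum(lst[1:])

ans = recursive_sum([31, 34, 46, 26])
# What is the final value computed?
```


recursive_sum([31, 34, 46, 26])
= 31 + recursive_sum([34, 46, 26])
= 31 + 34 + recursive_sum([46, 26])
= 31 + 34 + 46 + recursive_sum([26])
= 31 + 34 + 46 + 26 + recursive_sum([])
= 31 + 34 + 46 + 26 + 0
= 137


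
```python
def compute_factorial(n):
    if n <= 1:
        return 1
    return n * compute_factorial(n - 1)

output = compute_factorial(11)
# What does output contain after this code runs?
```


compute_factorial(11)
= 11 * compute_factorial(10)
= 11 * 10 * compute_factorial(9)
= 11 * 10 * 9 * compute_factorial(8)
= 11 * 10 * 9 * 8 * compute_factorial(7)
= 11 * 10 * 9 * 8 * 7 * compute_factorial(6)
= 11 * 10 * 9 * 8 * 7 * 6 * compute_factorial(5)
= 11 * 10 * 9 * 8 * 7 * 6 * 5 * compute_factorial(4)
= 11 * 10 * 9 * 8 * 7 * 6 * 5 * 4 * compute_factorial(3)
= 11 * 10 * 9 * 8 * 7 * 6 * 5 * 4 * 3 * compute_factorial(2)
= 11 * 10 * 9 * 8 * 7 * 6 * 5 * 4 * 3 * 2 * compute_factorial(1)
= 11 * 10 * 9 * 8 * 7 * 6 * 5 * 4 * 3 * 2 * 1
= 39916800


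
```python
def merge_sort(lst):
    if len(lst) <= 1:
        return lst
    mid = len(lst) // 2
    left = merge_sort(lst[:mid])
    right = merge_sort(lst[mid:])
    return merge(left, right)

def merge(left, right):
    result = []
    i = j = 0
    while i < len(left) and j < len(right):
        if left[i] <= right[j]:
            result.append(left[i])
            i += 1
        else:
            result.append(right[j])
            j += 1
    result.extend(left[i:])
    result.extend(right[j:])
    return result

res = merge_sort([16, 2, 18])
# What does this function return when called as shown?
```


merge_sort([16, 2, 18])
Split into [16] and [2, 18]
Left sorted: [16]
Right sorted: [2, 18]
Merge [16] and [2, 18]
= [2, 16, 18]


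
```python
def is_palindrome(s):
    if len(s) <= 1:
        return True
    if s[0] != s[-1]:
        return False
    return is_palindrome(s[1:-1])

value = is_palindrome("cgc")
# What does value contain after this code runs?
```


is_palindrome("cgc")
"cgc": s[0]='c' == s[-1]='c' -> is_palindrome("g")
"g": len <= 1 -> True
= True


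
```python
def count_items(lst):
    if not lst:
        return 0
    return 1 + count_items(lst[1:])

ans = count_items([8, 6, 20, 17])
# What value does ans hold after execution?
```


count_items([8, 6, 20, 17])
= 1 + count_items([6, 20, 17])
= 1 + 1 + count_items([20, 17])
= 1 + 1 + 1 + count_items([17])
= 1 + 1 + 1 + 1 + count_items([])
= 1 + 1 + 1 + 1 + 0
= 4


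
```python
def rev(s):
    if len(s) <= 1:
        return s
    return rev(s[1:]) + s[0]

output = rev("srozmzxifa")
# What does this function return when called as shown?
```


rev("srozmzxifa")
= rev("rozmzxifa") + "s"
= rev("ozmzxifa") + "r" + "s"
= rev("zmzxifa") + "o" + "r" + "s"
= rev("mzxifa") + "z" + "o" + "r" + "s"
= rev("zxifa") + "m" + "z" + "o" + "r" + "s"
= rev("xifa") + "z" + "m" + "z" + "o" + "r" + "s"
= rev("ifa") + "x" + "z" + "m" + "z" + "o" + "r" + "s"
= rev("fa") + "i" + "x" + "z" + "m" + "z" + "o" + "r" + "s"
= rev("a") + "f" + "i" + "x" + "z" + "m" + "z" + "o" + "r" + "s"
= "a" + "f" + "i" + "x" + "z" + "m" + "z" + "o" + "r" + "s"
= "afixzmzors"


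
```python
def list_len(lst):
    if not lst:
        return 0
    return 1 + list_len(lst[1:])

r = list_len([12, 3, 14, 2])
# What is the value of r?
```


list_len([12, 3, 14, 2])
= 1 + list_len([3, 14, 2])
= 1 + 1 + list_len([14, 2])
= 1 + 1 + 1 + list_len([2])
= 1 + 1 + 1 + 1 + list_len([])
= 1 + 1 + 1 + 1 + 0
= 4


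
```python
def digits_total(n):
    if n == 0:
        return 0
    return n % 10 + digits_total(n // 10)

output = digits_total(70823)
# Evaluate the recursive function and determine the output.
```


digits_total(70823)
= 3 + digits_total(7082)
= 3 + 2 + digits_total(708)
= 3 + 2 + 8 + digits_total(70)
= 3 + 2 + 8 + 0 + digits_total(7)
= 3 + 2 + 8 + 0 + 7 + digits_total(0)
= 3 + 2 + 8 + 0 + 7 + 0
= 20


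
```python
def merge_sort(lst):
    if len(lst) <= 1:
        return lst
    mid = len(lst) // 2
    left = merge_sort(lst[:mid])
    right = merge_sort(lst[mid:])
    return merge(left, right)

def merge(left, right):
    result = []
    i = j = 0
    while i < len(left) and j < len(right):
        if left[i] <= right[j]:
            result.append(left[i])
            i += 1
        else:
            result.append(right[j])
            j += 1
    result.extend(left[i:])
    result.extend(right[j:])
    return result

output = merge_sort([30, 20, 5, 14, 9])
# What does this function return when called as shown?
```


merge_sort([30, 20, 5, 14, 9])
Split into [30, 20] and [5, 14, 9]
Left sorted: [20, 30]
Right sorted: [5, 9, 14]
Merge [20, 30] and [5, 9, 14]
= [5, 9, 14, 20, 30]


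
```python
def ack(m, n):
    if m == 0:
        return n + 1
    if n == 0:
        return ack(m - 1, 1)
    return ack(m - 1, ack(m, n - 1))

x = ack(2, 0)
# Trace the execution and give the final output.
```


ack(2, 0)
n == 0: return ack(1, 1)
= ack(1, 1) = 3
= 3


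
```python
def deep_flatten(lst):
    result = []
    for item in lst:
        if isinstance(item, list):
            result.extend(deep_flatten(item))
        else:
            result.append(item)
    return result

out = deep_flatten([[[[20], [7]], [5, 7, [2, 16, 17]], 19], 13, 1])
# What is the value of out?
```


deep_flatten([[[[20], [7]], [5, 7, [2, 16, 17]], 19], 13, 1])
Processing each element:
  [[[20], [7]], [5, 7, [2, 16, 17]], 19] is a list -> deep_flatten recursively -> [20, 7, 5, 7, 2, 16, 17, 19]
  13 is not a list -> append 13
  1 is not a list -> append 1
= [20, 7, 5, 7, 2, 16, 17, 19, 13, 1]


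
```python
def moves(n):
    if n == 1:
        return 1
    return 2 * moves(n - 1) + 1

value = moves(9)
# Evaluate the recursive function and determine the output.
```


moves(9)
= 2 * moves(8) + 1
= 2 * (2 * moves(7) + 1) + 1
= 2 * (2 * (2 * moves(6) + 1) + 1) + 1
= 2 * (2 * (2 * (2 * moves(5) + 1) + 1) + 1) + 1
= 2 * (2 * (2 * (2 * (2 * moves(4) + 1) + 1) + 1) + 1) + 1
= 2 * (2 * (2 * (2 * (2 * (2 * moves(3) + 1) + 1) + 1) + 1) + 1) + 1
= 2 * (2 * (2 * (2 * (2 * (2 * (2 * moves(2) + 1) + 1) + 1) + 1) + 1) + 1) + 1
= 2 * (2 * (2 * (2 * (2 * (2 * (2 * (2 * moves(1) + 1) + 1) + 1) + 1) + 1) + 1) + 1) + 1
Now compute bottom-up:
moves(1) = 1
moves(2) = 2 * 1 + 1 = 3
moves(3) = 2 * 3 + 1 = 7
moves(4) = 2 * 7 + 1 = 15
moves(5) = 2 * 15 + 1 = 31
moves(6) = 2 * 31 + 1 = 63
moves(7) = 2 * 63 + 1 = 127
moves(8) = 2 * 127 + 1 = 255
moves(9) = 2 * 255 + 1 = 511
= 511


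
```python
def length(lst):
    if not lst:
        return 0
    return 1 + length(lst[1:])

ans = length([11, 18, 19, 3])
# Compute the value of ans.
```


length([11, 18, 19, 3])
= 1 + length([18, 19, 3])
= 1 + 1 + length([19, 3])
= 1 + 1 + 1 + length([3])
= 1 + 1 + 1 + 1 + length([])
= 1 + 1 + 1 + 1 + 0
= 4


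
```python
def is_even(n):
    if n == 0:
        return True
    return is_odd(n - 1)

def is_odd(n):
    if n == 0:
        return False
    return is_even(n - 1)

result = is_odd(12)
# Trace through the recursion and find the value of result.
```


is_odd(12)
= is_even(11)
= is_odd(10)
= is_even(9)
= is_odd(8)
= is_even(7)
= is_odd(6)
= is_even(5)
= is_odd(4)
= is_even(3)
= is_odd(2)
= is_even(1)
= is_odd(0)
n == 0: return False
= False


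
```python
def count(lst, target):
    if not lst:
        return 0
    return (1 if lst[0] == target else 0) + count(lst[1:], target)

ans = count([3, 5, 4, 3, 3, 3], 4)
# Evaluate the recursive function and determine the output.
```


count([3, 5, 4, 3, 3, 3], 4)
lst[0]=3 != 4: 0 + count([5, 4, 3, 3, 3], 4)
lst[0]=5 != 4: 0 + count([4, 3, 3, 3], 4)
lst[0]=4 == 4: 1 + count([3, 3, 3], 4)
lst[0]=3 != 4: 0 + count([3, 3], 4)
lst[0]=3 != 4: 0 + count([3], 4)
lst[0]=3 != 4: 0 + count([], 4)
= 1


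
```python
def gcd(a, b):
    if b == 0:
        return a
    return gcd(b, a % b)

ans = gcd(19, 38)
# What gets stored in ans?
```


gcd(19, 38)
= gcd(38, 19 % 38) = gcd(38, 19)
= gcd(19, 38 % 19) = gcd(19, 0)
b == 0, return a = 19


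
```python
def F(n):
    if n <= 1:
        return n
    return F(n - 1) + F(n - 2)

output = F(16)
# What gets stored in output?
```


F(16)
= F(15) + F(14)
= (F(14) + F(13)) + F(14)
Computing bottom-up: F(0)=0, F(1)=1, F(2)=1, F(3)=2, F(4)=3, F(5)=5, F(6)=8, F(7)=13, F(8)=21, F(9)=34, F(10)=55, F(11)=89, F(12)=144, F(13)=233, F(14)=377, F(15)=610, F(16)=987
= 987


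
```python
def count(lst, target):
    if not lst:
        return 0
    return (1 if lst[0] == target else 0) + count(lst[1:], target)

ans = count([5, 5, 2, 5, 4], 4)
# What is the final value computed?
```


count([5, 5, 2, 5, 4], 4)
lst[0]=5 != 4: 0 + count([5, 2, 5, 4], 4)
lst[0]=5 != 4: 0 + count([2, 5, 4], 4)
lst[0]=2 != 4: 0 + count([5, 4], 4)
lst[0]=5 != 4: 0 + count([4], 4)
lst[0]=4 == 4: 1 + count([], 4)
= 1


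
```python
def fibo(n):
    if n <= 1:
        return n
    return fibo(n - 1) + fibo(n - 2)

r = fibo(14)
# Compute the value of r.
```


fibo(14)
= fibo(13) + fibo(12)
= (fibo(12) + fibo(11)) + fibo(12)
Computing bottom-up: fibo(0)=0, fibo(1)=1, fibo(2)=1, fibo(3)=2, fibo(4)=3, fibo(5)=5, fibo(6)=8, fibo(7)=13, fibo(8)=21, fibo(9)=34, fibo(10)=55, fibo(11)=89, fibo(12)=144, fibo(13)=233, fibo(14)=377
= 377


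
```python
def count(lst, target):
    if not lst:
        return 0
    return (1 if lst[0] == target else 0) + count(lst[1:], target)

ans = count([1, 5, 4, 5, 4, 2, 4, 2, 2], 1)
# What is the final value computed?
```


count([1, 5, 4, 5, 4, 2, 4, 2, 2], 1)
lst[0]=1 == 1: 1 + count([5, 4, 5, 4, 2, 4, 2, 2], 1)
lst[0]=5 != 1: 0 + count([4, 5, 4, 2, 4, 2, 2], 1)
lst[0]=4 != 1: 0 + count([5, 4, 2, 4, 2, 2], 1)
lst[0]=5 != 1: 0 + count([4, 2, 4, 2, 2], 1)
lst[0]=4 != 1: 0 + count([2, 4, 2, 2], 1)
lst[0]=2 != 1: 0 + count([4, 2, 2], 1)
lst[0]=4 != 1: 0 + count([2, 2], 1)
lst[0]=2 != 1: 0 + count([2], 1)
lst[0]=2 != 1: 0 + count([], 1)
= 1


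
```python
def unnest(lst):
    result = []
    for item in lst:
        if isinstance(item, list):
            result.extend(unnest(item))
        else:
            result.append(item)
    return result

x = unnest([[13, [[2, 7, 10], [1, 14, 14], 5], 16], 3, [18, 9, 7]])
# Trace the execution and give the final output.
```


unnest([[13, [[2, 7, 10], [1, 14, 14], 5], 16], 3, [18, 9, 7]])
Processing each element:
  [13, [[2, 7, 10], [1, 14, 14], 5], 16] is a list -> unnest recursively -> [13, 2, 7, 10, 1, 14, 14, 5, 16]
  3 is not a list -> append 3
  [18, 9, 7] is a list -> unnest recursively -> [18, 9, 7]
= [13, 2, 7, 10, 1, 14, 14, 5, 16, 3, 18, 9, 7]


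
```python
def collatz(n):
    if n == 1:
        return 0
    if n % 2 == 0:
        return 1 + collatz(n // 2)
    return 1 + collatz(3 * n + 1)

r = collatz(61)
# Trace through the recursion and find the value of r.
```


collatz(61)
61 is odd -> 3*61+1 = 184 -> collatz(184)
184 is even -> collatz(92)
92 is even -> collatz(46)
46 is even -> collatz(23)
23 is odd -> 3*23+1 = 70 -> collatz(70)
70 is even -> collatz(35)
35 is odd -> 3*35+1 = 106 -> collatz(106)
106 is even -> collatz(53)
53 is odd -> 3*53+1 = 160 -> collatz(160)
160 is even -> collatz(80)
80 is even -> collatz(40)
40 is even -> collatz(20)
20 is even -> collatz(10)
10 is even -> collatz(5)
5 is odd -> 3*5+1 = 16 -> collatz(16)
16 is even -> collatz(8)
8 is even -> collatz(4)
4 is even -> collatz(2)
2 is even -> collatz(1)
Reached 1 after 19 steps
= 19


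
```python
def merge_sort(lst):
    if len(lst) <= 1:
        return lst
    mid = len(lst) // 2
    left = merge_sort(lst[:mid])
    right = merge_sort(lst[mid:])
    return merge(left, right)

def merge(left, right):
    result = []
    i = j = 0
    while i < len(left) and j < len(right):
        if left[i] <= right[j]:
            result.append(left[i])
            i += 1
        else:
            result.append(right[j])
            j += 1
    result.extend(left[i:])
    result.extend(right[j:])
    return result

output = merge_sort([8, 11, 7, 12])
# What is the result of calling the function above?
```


merge_sort([8, 11, 7, 12])
Split into [8, 11] and [7, 12]
Left sorted: [8, 11]
Right sorted: [7, 12]
Merge [8, 11] and [7, 12]
= [7, 8, 11, 12]


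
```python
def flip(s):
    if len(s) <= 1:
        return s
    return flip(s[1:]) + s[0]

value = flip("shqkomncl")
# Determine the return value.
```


flip("shqkomncl")
= flip("hqkomncl") + "s"
= flip("qkomncl") + "h" + "s"
= flip("komncl") + "q" + "h" + "s"
= flip("omncl") + "k" + "q" + "h" + "s"
= flip("mncl") + "o" + "k" + "q" + "h" + "s"
= flip("ncl") + "m" + "o" + "k" + "q" + "h" + "s"
= flip("cl") + "n" + "m" + "o" + "k" + "q" + "h" + "s"
= flip("l") + "c" + "n" + "m" + "o" + "k" + "q" + "h" + "s"
= "l" + "c" + "n" + "m" + "o" + "k" + "q" + "h" + "s"
= "lcnmokqhs"


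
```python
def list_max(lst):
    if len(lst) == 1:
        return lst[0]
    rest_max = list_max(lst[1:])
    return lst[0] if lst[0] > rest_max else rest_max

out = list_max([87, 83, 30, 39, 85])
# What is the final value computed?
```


list_max([87, 83, 30, 39, 85])
= compare 87 with list_max([83, 30, 39, 85])
= compare 83 with list_max([30, 39, 85])
= compare 30 with list_max([39, 85])
= compare 39 with list_max([85])
Base: list_max([85]) = 85
compare 39 with 85: max = 85
compare 30 with 85: max = 85
compare 83 with 85: max = 85
compare 87 with 85: max = 87
= 87


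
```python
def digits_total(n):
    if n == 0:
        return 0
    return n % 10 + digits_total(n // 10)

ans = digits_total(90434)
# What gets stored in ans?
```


digits_total(90434)
= 4 + digits_total(9043)
= 4 + 3 + digits_total(904)
= 4 + 3 + 4 + digits_total(90)
= 4 + 3 + 4 + 0 + digits_total(9)
= 4 + 3 + 4 + 0 + 9 + digits_total(0)
= 4 + 3 + 4 + 0 + 9 + 0
= 20


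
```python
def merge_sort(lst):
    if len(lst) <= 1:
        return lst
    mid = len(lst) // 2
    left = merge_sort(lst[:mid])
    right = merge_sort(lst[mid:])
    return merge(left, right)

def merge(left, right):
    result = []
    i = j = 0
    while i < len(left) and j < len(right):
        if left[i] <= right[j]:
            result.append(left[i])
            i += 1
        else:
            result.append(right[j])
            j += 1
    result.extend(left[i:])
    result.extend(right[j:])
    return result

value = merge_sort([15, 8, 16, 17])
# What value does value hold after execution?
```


merge_sort([15, 8, 16, 17])
Split into [15, 8] and [16, 17]
Left sorted: [8, 15]
Right sorted: [16, 17]
Merge [8, 15] and [16, 17]
= [8, 15, 16, 17]


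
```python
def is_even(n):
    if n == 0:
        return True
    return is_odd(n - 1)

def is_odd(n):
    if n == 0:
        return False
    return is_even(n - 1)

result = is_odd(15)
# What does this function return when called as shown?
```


is_odd(15)
= is_even(14)
= is_odd(13)
= is_even(12)
= is_odd(11)
= is_even(10)
= is_odd(9)
= is_even(8)
= is_odd(7)
= is_even(6)
= is_odd(5)
= is_even(4)
= is_odd(3)
= is_even(2)
= is_odd(1)
= is_even(0)
n == 0: return True
= True


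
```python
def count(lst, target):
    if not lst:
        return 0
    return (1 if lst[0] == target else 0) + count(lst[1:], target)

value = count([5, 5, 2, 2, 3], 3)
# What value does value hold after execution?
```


count([5, 5, 2, 2, 3], 3)
lst[0]=5 != 3: 0 + count([5, 2, 2, 3], 3)
lst[0]=5 != 3: 0 + count([2, 2, 3], 3)
lst[0]=2 != 3: 0 + count([2, 3], 3)
lst[0]=2 != 3: 0 + count([3], 3)
lst[0]=3 == 3: 1 + count([], 3)
= 1


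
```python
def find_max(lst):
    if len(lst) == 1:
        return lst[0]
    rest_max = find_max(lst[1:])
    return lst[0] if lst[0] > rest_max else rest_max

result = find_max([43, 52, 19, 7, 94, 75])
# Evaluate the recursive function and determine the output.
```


find_max([43, 52, 19, 7, 94, 75])
= compare 43 with find_max([52, 19, 7, 94, 75])
= compare 52 with find_max([19, 7, 94, 75])
= compare 19 with find_max([7, 94, 75])
= compare 7 with find_max([94, 75])
= compare 94 with find_max([75])
Base: find_max([75]) = 75
compare 94 with 75: max = 94
compare 7 with 94: max = 94
compare 19 with 94: max = 94
compare 52 with 94: max = 94
compare 43 with 94: max = 94
= 94


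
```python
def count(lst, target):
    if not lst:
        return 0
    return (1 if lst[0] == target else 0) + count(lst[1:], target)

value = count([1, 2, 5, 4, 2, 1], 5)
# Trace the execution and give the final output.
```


count([1, 2, 5, 4, 2, 1], 5)
lst[0]=1 != 5: 0 + count([2, 5, 4, 2, 1], 5)
lst[0]=2 != 5: 0 + count([5, 4, 2, 1], 5)
lst[0]=5 == 5: 1 + count([4, 2, 1], 5)
lst[0]=4 != 5: 0 + count([2, 1], 5)
lst[0]=2 != 5: 0 + count([1], 5)
lst[0]=1 != 5: 0 + count([], 5)
= 1


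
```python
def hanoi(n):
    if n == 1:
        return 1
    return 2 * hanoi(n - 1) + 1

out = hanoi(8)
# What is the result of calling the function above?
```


hanoi(8)
= 2 * hanoi(7) + 1
= 2 * (2 * hanoi(6) + 1) + 1
= 2 * (2 * (2 * hanoi(5) + 1) + 1) + 1
= 2 * (2 * (2 * (2 * hanoi(4) + 1) + 1) + 1) + 1
= 2 * (2 * (2 * (2 * (2 * hanoi(3) + 1) + 1) + 1) + 1) + 1
= 2 * (2 * (2 * (2 * (2 * (2 * hanoi(2) + 1) + 1) + 1) + 1) + 1) + 1
= 2 * (2 * (2 * (2 * (2 * (2 * (2 * hanoi(1) + 1) + 1) + 1) + 1) + 1) + 1) + 1
Now compute bottom-up:
hanoi(1) = 1
hanoi(2) = 2 * 1 + 1 = 3
hanoi(3) = 2 * 3 + 1 = 7
hanoi(4) = 2 * 7 + 1 = 15
hanoi(5) = 2 * 15 + 1 = 31
hanoi(6) = 2 * 31 + 1 = 63
hanoi(7) = 2 * 63 + 1 = 127
hanoi(8) = 2 * 127 + 1 = 255
= 255


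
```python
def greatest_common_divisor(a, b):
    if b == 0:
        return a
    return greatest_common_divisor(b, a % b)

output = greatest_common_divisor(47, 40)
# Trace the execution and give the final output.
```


greatest_common_divisor(47, 40)
= greatest_common_divisor(40, 47 % 40) = greatest_common_divisor(40, 7)
= greatest_common_divisor(7, 40 % 7) = greatest_common_divisor(7, 5)
= greatest_common_divisor(5, 7 % 5) = greatest_common_divisor(5, 2)
= greatest_common_divisor(2, 5 % 2) = greatest_common_divisor(2, 1)
= greatest_common_divisor(1, 2 % 1) = greatest_common_divisor(1, 0)
b == 0, return a = 1


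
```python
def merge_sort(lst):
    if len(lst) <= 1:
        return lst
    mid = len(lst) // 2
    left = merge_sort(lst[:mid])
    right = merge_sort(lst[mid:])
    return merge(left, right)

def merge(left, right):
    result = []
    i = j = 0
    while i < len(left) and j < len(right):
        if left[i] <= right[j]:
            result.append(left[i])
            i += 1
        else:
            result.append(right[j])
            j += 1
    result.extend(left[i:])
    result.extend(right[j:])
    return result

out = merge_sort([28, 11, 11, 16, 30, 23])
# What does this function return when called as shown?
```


merge_sort([28, 11, 11, 16, 30, 23])
Split into [28, 11, 11] and [16, 30, 23]
Left sorted: [11, 11, 28]
Right sorted: [16, 23, 30]
Merge [11, 11, 28] and [16, 23, 30]
= [11, 11, 16, 23, 28, 30]
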